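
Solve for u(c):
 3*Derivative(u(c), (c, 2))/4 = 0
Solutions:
 u(c) = C1 + C2*c


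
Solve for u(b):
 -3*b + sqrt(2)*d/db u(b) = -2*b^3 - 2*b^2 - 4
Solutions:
 u(b) = C1 - sqrt(2)*b^4/4 - sqrt(2)*b^3/3 + 3*sqrt(2)*b^2/4 - 2*sqrt(2)*b


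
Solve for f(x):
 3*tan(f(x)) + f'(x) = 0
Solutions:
 f(x) = pi - asin(C1*exp(-3*x))
 f(x) = asin(C1*exp(-3*x))


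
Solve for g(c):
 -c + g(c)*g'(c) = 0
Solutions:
 g(c) = -sqrt(C1 + c^2)
 g(c) = sqrt(C1 + c^2)


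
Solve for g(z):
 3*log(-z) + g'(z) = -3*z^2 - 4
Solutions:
 g(z) = C1 - z^3 - 3*z*log(-z) - z


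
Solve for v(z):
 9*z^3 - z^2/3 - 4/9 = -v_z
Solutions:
 v(z) = C1 - 9*z^4/4 + z^3/9 + 4*z/9


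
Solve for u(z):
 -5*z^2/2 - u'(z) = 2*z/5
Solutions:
 u(z) = C1 - 5*z^3/6 - z^2/5


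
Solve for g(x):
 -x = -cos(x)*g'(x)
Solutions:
 g(x) = C1 + Integral(x/cos(x), x)


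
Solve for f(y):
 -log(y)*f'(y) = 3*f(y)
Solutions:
 f(y) = C1*exp(-3*li(y))


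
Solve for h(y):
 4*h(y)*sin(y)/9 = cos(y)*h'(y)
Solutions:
 h(y) = C1/cos(y)^(4/9)


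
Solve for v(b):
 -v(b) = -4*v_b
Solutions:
 v(b) = C1*exp(b/4)


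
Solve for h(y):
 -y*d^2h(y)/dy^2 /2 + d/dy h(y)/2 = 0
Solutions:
 h(y) = C1 + C2*y^2


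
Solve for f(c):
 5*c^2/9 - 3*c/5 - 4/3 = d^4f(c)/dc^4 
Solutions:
 f(c) = C1 + C2*c + C3*c^2 + C4*c^3 + c^6/648 - c^5/200 - c^4/18


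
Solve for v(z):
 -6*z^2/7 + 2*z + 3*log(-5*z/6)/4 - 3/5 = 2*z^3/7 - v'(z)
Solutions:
 v(z) = C1 + z^4/14 + 2*z^3/7 - z^2 - 3*z*log(-z)/4 + 3*z*(-5*log(5) + 5*log(6) + 9)/20


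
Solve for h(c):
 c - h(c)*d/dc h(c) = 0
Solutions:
 h(c) = -sqrt(C1 + c^2)
 h(c) = sqrt(C1 + c^2)


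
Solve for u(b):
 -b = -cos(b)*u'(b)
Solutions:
 u(b) = C1 + Integral(b/cos(b), b)


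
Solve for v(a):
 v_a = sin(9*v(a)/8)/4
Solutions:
 -a/4 + 4*log(cos(9*v(a)/8) - 1)/9 - 4*log(cos(9*v(a)/8) + 1)/9 = C1


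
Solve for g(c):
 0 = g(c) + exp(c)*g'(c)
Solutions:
 g(c) = C1*exp(exp(-c))


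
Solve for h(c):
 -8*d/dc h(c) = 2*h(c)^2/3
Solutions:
 h(c) = 12/(C1 + c)


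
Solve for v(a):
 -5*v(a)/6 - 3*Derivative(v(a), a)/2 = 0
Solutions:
 v(a) = C1*exp(-5*a/9)


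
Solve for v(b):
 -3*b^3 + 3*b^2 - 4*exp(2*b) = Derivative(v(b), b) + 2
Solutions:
 v(b) = C1 - 3*b^4/4 + b^3 - 2*b - 2*exp(2*b)


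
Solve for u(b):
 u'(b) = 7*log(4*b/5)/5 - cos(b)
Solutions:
 u(b) = C1 + 7*b*log(b)/5 - 7*b*log(5)/5 - 7*b/5 + 14*b*log(2)/5 - sin(b)


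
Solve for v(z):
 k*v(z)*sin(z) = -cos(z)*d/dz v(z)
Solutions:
 v(z) = C1*exp(k*log(cos(z)))


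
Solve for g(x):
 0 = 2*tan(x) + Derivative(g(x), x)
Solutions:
 g(x) = C1 + 2*log(cos(x))


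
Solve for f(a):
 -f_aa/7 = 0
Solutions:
 f(a) = C1 + C2*a


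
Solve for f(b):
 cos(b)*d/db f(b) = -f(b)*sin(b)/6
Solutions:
 f(b) = C1*cos(b)^(1/6)


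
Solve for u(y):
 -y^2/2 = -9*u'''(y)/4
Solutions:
 u(y) = C1 + C2*y + C3*y^2 + y^5/270


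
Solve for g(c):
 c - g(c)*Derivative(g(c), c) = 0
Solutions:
 g(c) = -sqrt(C1 + c^2)
 g(c) = sqrt(C1 + c^2)


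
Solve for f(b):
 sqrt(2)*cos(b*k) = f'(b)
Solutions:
 f(b) = C1 + sqrt(2)*sin(b*k)/k


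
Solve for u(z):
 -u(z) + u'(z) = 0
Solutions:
 u(z) = C1*exp(z)


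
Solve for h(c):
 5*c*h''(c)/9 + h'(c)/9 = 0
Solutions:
 h(c) = C1 + C2*c^(4/5)


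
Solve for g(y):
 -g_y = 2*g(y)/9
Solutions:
 g(y) = C1*exp(-2*y/9)


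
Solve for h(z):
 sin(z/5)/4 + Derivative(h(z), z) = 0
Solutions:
 h(z) = C1 + 5*cos(z/5)/4


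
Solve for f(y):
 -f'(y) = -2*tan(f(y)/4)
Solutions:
 f(y) = -4*asin(C1*exp(y/2)) + 4*pi
 f(y) = 4*asin(C1*exp(y/2))


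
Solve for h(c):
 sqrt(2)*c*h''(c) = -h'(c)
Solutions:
 h(c) = C1 + C2*c^(1 - sqrt(2)/2)


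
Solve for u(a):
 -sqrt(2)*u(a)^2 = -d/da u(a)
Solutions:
 u(a) = -1/(C1 + sqrt(2)*a)


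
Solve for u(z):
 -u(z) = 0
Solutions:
 u(z) = 0


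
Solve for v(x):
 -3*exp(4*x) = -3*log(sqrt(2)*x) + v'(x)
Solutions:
 v(x) = C1 + 3*x*log(x) + x*(-3 + 3*log(2)/2) - 3*exp(4*x)/4


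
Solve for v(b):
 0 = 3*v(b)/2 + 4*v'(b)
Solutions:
 v(b) = C1*exp(-3*b/8)


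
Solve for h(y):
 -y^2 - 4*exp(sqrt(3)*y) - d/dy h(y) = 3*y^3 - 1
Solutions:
 h(y) = C1 - 3*y^4/4 - y^3/3 + y - 4*sqrt(3)*exp(sqrt(3)*y)/3


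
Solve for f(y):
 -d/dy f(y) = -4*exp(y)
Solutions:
 f(y) = C1 + 4*exp(y)


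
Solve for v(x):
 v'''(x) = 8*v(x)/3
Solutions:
 v(x) = C3*exp(2*3^(2/3)*x/3) + (C1*sin(3^(1/6)*x) + C2*cos(3^(1/6)*x))*exp(-3^(2/3)*x/3)


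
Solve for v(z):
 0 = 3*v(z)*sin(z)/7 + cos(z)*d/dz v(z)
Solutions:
 v(z) = C1*cos(z)^(3/7)


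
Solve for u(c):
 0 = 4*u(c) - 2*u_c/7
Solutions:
 u(c) = C1*exp(14*c)


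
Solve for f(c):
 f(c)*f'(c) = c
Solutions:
 f(c) = -sqrt(C1 + c^2)
 f(c) = sqrt(C1 + c^2)


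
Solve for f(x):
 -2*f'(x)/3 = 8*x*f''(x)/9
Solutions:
 f(x) = C1 + C2*x^(1/4)


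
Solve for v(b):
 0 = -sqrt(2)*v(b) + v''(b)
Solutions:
 v(b) = C1*exp(-2^(1/4)*b) + C2*exp(2^(1/4)*b)


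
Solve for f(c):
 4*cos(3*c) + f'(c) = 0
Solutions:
 f(c) = C1 - 4*sin(3*c)/3


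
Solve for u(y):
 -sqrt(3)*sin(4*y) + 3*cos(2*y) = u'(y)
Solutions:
 u(y) = C1 + 3*sin(2*y)/2 + sqrt(3)*cos(4*y)/4


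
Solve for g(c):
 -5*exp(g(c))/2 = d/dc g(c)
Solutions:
 g(c) = log(1/(C1 + 5*c)) + log(2)


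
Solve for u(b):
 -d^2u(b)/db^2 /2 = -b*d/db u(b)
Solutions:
 u(b) = C1 + C2*erfi(b)


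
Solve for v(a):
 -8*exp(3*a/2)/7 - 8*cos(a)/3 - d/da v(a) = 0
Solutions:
 v(a) = C1 - 16*exp(3*a/2)/21 - 8*sin(a)/3


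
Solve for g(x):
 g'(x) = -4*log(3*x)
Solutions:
 g(x) = C1 - 4*x*log(x) - x*log(81) + 4*x


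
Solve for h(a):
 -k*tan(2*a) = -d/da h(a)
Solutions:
 h(a) = C1 - k*log(cos(2*a))/2


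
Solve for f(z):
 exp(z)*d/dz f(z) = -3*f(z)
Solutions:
 f(z) = C1*exp(3*exp(-z))


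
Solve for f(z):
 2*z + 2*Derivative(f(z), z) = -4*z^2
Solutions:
 f(z) = C1 - 2*z^3/3 - z^2/2


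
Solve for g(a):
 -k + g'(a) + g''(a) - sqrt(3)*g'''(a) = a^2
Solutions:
 g(a) = C1 + C2*exp(sqrt(3)*a*(1 - sqrt(1 + 4*sqrt(3)))/6) + C3*exp(sqrt(3)*a*(1 + sqrt(1 + 4*sqrt(3)))/6) + a^3/3 - a^2 + a*k + 2*a + 2*sqrt(3)*a


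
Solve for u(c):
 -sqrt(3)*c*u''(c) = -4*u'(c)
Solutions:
 u(c) = C1 + C2*c^(1 + 4*sqrt(3)/3)


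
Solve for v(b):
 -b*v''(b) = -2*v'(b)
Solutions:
 v(b) = C1 + C2*b^3


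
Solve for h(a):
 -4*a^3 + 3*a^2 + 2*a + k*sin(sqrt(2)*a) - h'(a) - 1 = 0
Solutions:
 h(a) = C1 - a^4 + a^3 + a^2 - a - sqrt(2)*k*cos(sqrt(2)*a)/2


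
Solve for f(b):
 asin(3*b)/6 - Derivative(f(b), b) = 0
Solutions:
 f(b) = C1 + b*asin(3*b)/6 + sqrt(1 - 9*b^2)/18


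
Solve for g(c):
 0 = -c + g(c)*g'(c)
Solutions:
 g(c) = -sqrt(C1 + c^2)
 g(c) = sqrt(C1 + c^2)


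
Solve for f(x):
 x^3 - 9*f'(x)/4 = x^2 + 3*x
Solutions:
 f(x) = C1 + x^4/9 - 4*x^3/27 - 2*x^2/3


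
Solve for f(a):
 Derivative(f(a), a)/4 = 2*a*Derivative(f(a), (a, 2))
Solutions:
 f(a) = C1 + C2*a^(9/8)


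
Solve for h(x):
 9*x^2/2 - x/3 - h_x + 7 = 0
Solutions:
 h(x) = C1 + 3*x^3/2 - x^2/6 + 7*x


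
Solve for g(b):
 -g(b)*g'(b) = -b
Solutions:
 g(b) = -sqrt(C1 + b^2)
 g(b) = sqrt(C1 + b^2)


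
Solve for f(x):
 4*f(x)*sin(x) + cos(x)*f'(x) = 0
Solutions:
 f(x) = C1*cos(x)^4


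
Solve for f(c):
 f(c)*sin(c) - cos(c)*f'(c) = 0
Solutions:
 f(c) = C1/cos(c)


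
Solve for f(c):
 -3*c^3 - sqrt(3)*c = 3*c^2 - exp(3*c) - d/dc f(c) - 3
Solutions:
 f(c) = C1 + 3*c^4/4 + c^3 + sqrt(3)*c^2/2 - 3*c - exp(3*c)/3


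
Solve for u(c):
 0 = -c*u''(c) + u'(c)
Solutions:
 u(c) = C1 + C2*c^2


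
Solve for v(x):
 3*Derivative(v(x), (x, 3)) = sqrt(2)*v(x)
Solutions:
 v(x) = C3*exp(2^(1/6)*3^(2/3)*x/3) + (C1*sin(6^(1/6)*x/2) + C2*cos(6^(1/6)*x/2))*exp(-2^(1/6)*3^(2/3)*x/6)


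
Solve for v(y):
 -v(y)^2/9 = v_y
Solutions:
 v(y) = 9/(C1 + y)


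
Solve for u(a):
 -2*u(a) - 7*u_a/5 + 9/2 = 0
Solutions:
 u(a) = C1*exp(-10*a/7) + 9/4


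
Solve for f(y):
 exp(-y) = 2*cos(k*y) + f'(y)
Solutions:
 f(y) = C1 - exp(-y) - 2*sin(k*y)/k


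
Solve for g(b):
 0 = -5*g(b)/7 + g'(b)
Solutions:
 g(b) = C1*exp(5*b/7)


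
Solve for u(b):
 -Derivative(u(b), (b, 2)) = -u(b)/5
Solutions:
 u(b) = C1*exp(-sqrt(5)*b/5) + C2*exp(sqrt(5)*b/5)


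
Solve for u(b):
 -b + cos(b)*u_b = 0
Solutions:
 u(b) = C1 + Integral(b/cos(b), b)


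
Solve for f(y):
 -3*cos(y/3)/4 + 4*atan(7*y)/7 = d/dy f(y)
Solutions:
 f(y) = C1 + 4*y*atan(7*y)/7 - 2*log(49*y^2 + 1)/49 - 9*sin(y/3)/4


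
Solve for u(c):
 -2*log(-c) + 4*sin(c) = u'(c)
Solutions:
 u(c) = C1 - 2*c*log(-c) + 2*c - 4*cos(c)


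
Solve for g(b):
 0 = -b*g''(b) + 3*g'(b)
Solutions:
 g(b) = C1 + C2*b^4


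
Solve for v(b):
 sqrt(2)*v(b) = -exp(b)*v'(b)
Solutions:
 v(b) = C1*exp(sqrt(2)*exp(-b))


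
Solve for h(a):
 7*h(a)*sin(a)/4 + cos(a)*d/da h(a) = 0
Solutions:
 h(a) = C1*cos(a)^(7/4)


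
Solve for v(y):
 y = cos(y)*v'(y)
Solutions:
 v(y) = C1 + Integral(y/cos(y), y)


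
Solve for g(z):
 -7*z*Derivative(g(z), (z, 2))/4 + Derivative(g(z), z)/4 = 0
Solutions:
 g(z) = C1 + C2*z^(8/7)


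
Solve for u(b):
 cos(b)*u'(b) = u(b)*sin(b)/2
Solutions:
 u(b) = C1/sqrt(cos(b))


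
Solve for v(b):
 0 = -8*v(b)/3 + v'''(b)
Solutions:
 v(b) = C3*exp(2*3^(2/3)*b/3) + (C1*sin(3^(1/6)*b) + C2*cos(3^(1/6)*b))*exp(-3^(2/3)*b/3)


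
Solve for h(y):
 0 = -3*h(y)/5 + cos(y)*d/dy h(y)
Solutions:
 h(y) = C1*(sin(y) + 1)^(3/10)/(sin(y) - 1)^(3/10)


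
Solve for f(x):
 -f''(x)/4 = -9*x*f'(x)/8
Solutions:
 f(x) = C1 + C2*erfi(3*x/2)


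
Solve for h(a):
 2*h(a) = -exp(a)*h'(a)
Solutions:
 h(a) = C1*exp(2*exp(-a))


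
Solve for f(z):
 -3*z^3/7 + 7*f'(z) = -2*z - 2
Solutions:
 f(z) = C1 + 3*z^4/196 - z^2/7 - 2*z/7


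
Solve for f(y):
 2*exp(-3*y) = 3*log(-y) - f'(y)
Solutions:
 f(y) = C1 + 3*y*log(-y) - 3*y + 2*exp(-3*y)/3


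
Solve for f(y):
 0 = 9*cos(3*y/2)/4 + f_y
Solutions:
 f(y) = C1 - 3*sin(3*y/2)/2


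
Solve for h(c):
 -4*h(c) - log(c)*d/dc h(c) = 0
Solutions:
 h(c) = C1*exp(-4*li(c))


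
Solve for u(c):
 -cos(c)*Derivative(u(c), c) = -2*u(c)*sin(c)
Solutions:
 u(c) = C1/cos(c)^2


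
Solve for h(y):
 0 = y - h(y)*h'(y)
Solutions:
 h(y) = -sqrt(C1 + y^2)
 h(y) = sqrt(C1 + y^2)


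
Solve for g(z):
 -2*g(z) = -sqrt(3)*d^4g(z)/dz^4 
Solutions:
 g(z) = C1*exp(-2^(1/4)*3^(7/8)*z/3) + C2*exp(2^(1/4)*3^(7/8)*z/3) + C3*sin(2^(1/4)*3^(7/8)*z/3) + C4*cos(2^(1/4)*3^(7/8)*z/3)


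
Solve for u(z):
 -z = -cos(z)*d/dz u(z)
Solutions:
 u(z) = C1 + Integral(z/cos(z), z)


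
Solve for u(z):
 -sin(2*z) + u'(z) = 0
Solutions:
 u(z) = C1 - cos(2*z)/2


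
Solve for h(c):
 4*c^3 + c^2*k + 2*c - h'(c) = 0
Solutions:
 h(c) = C1 + c^4 + c^3*k/3 + c^2


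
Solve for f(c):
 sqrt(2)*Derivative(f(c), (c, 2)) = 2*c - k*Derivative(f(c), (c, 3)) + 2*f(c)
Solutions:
 f(c) = C1*exp(-c*((sqrt(((-27 + 2*sqrt(2)/k^2)^2 - 8/k^4)/k^2) - 27/k + 2*sqrt(2)/k^3)^(1/3) + sqrt(2)/k + 2/(k^2*(sqrt(((-27 + 2*sqrt(2)/k^2)^2 - 8/k^4)/k^2) - 27/k + 2*sqrt(2)/k^3)^(1/3)))/3) + C2*exp(c*((sqrt(((-27 + 2*sqrt(2)/k^2)^2 - 8/k^4)/k^2) - 27/k + 2*sqrt(2)/k^3)^(1/3) - sqrt(3)*I*(sqrt(((-27 + 2*sqrt(2)/k^2)^2 - 8/k^4)/k^2) - 27/k + 2*sqrt(2)/k^3)^(1/3) - 2*sqrt(2)/k - 8/(k^2*(-1 + sqrt(3)*I)*(sqrt(((-27 + 2*sqrt(2)/k^2)^2 - 8/k^4)/k^2) - 27/k + 2*sqrt(2)/k^3)^(1/3)))/6) + C3*exp(c*((sqrt(((-27 + 2*sqrt(2)/k^2)^2 - 8/k^4)/k^2) - 27/k + 2*sqrt(2)/k^3)^(1/3) + sqrt(3)*I*(sqrt(((-27 + 2*sqrt(2)/k^2)^2 - 8/k^4)/k^2) - 27/k + 2*sqrt(2)/k^3)^(1/3) - 2*sqrt(2)/k + 8/(k^2*(1 + sqrt(3)*I)*(sqrt(((-27 + 2*sqrt(2)/k^2)^2 - 8/k^4)/k^2) - 27/k + 2*sqrt(2)/k^3)^(1/3)))/6) - c


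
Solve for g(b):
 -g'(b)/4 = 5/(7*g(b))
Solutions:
 g(b) = -sqrt(C1 - 280*b)/7
 g(b) = sqrt(C1 - 280*b)/7


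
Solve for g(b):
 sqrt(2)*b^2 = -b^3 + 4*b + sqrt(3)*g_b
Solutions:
 g(b) = C1 + sqrt(3)*b^4/12 + sqrt(6)*b^3/9 - 2*sqrt(3)*b^2/3


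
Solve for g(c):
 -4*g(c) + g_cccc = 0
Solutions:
 g(c) = C1*exp(-sqrt(2)*c) + C2*exp(sqrt(2)*c) + C3*sin(sqrt(2)*c) + C4*cos(sqrt(2)*c)


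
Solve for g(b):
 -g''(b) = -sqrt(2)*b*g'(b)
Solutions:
 g(b) = C1 + C2*erfi(2^(3/4)*b/2)


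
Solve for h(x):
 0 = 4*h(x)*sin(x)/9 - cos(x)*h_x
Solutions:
 h(x) = C1/cos(x)^(4/9)


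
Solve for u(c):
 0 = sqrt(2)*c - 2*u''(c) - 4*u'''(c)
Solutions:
 u(c) = C1 + C2*c + C3*exp(-c/2) + sqrt(2)*c^3/12 - sqrt(2)*c^2/2


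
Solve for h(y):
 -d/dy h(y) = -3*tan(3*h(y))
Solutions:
 h(y) = -asin(C1*exp(9*y))/3 + pi/3
 h(y) = asin(C1*exp(9*y))/3


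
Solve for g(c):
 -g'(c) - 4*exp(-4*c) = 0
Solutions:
 g(c) = C1 + exp(-4*c)


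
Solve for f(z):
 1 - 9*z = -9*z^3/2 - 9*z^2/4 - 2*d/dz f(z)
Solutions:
 f(z) = C1 - 9*z^4/16 - 3*z^3/8 + 9*z^2/4 - z/2


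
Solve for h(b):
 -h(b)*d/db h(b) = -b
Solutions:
 h(b) = -sqrt(C1 + b^2)
 h(b) = sqrt(C1 + b^2)


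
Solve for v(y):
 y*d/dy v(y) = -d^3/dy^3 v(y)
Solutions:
 v(y) = C1 + Integral(C2*airyai(-y) + C3*airybi(-y), y)


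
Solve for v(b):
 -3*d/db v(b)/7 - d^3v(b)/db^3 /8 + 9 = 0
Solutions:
 v(b) = C1 + C2*sin(2*sqrt(42)*b/7) + C3*cos(2*sqrt(42)*b/7) + 21*b


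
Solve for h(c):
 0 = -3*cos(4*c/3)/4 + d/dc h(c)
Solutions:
 h(c) = C1 + 9*sin(4*c/3)/16


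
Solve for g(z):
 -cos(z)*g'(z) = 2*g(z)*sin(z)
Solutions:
 g(z) = C1*cos(z)^2


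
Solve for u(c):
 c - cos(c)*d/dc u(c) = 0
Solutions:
 u(c) = C1 + Integral(c/cos(c), c)


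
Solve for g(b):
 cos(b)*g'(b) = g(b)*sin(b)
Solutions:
 g(b) = C1/cos(b)


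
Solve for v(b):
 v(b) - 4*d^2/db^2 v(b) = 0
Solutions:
 v(b) = C1*exp(-b/2) + C2*exp(b/2)


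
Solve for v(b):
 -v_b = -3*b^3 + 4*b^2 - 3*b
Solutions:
 v(b) = C1 + 3*b^4/4 - 4*b^3/3 + 3*b^2/2


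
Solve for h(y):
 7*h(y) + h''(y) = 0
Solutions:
 h(y) = C1*sin(sqrt(7)*y) + C2*cos(sqrt(7)*y)


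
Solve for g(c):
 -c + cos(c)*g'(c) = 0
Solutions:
 g(c) = C1 + Integral(c/cos(c), c)


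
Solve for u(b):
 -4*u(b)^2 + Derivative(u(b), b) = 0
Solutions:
 u(b) = -1/(C1 + 4*b)


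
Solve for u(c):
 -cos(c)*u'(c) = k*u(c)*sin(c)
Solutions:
 u(c) = C1*exp(k*log(cos(c)))


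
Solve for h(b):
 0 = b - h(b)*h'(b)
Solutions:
 h(b) = -sqrt(C1 + b^2)
 h(b) = sqrt(C1 + b^2)


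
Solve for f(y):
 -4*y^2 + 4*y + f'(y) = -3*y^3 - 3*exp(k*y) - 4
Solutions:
 f(y) = C1 - 3*y^4/4 + 4*y^3/3 - 2*y^2 - 4*y - 3*exp(k*y)/k


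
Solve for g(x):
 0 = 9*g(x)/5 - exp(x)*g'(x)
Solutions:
 g(x) = C1*exp(-9*exp(-x)/5)


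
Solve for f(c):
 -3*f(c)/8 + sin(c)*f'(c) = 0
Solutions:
 f(c) = C1*(cos(c) - 1)^(3/16)/(cos(c) + 1)^(3/16)


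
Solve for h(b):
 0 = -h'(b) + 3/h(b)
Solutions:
 h(b) = -sqrt(C1 + 6*b)
 h(b) = sqrt(C1 + 6*b)


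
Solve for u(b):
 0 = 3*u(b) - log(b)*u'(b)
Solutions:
 u(b) = C1*exp(3*li(b))


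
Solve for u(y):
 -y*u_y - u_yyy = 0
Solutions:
 u(y) = C1 + Integral(C2*airyai(-y) + C3*airybi(-y), y)


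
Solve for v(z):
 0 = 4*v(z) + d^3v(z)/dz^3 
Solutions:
 v(z) = C3*exp(-2^(2/3)*z) + (C1*sin(2^(2/3)*sqrt(3)*z/2) + C2*cos(2^(2/3)*sqrt(3)*z/2))*exp(2^(2/3)*z/2)


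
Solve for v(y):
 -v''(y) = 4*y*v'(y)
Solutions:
 v(y) = C1 + C2*erf(sqrt(2)*y)


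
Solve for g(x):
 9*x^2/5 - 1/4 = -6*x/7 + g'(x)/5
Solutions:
 g(x) = C1 + 3*x^3 + 15*x^2/7 - 5*x/4


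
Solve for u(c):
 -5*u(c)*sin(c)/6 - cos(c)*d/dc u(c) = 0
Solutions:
 u(c) = C1*cos(c)^(5/6)


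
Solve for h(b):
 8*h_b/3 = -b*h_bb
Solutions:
 h(b) = C1 + C2/b^(5/3)


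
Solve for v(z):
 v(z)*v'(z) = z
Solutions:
 v(z) = -sqrt(C1 + z^2)
 v(z) = sqrt(C1 + z^2)


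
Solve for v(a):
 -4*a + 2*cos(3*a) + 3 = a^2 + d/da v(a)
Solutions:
 v(a) = C1 - a^3/3 - 2*a^2 + 3*a + 2*sin(3*a)/3


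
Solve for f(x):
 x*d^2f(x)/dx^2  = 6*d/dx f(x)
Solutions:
 f(x) = C1 + C2*x^7


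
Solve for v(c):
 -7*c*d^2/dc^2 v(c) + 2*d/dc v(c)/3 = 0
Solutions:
 v(c) = C1 + C2*c^(23/21)


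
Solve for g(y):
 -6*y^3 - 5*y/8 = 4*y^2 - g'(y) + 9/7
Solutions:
 g(y) = C1 + 3*y^4/2 + 4*y^3/3 + 5*y^2/16 + 9*y/7


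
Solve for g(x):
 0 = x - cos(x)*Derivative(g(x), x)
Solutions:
 g(x) = C1 + Integral(x/cos(x), x)


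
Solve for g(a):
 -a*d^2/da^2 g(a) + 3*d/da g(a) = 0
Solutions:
 g(a) = C1 + C2*a^4


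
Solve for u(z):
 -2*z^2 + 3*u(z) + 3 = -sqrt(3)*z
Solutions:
 u(z) = 2*z^2/3 - sqrt(3)*z/3 - 1


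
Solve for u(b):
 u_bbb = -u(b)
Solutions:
 u(b) = C3*exp(-b) + (C1*sin(sqrt(3)*b/2) + C2*cos(sqrt(3)*b/2))*exp(b/2)


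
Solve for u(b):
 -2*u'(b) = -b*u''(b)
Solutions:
 u(b) = C1 + C2*b^3


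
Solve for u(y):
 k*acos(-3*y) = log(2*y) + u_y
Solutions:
 u(y) = C1 + k*(y*acos(-3*y) + sqrt(1 - 9*y^2)/3) - y*log(y) - y*log(2) + y


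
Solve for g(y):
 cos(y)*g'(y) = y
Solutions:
 g(y) = C1 + Integral(y/cos(y), y)


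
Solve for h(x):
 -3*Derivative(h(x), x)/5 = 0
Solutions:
 h(x) = C1


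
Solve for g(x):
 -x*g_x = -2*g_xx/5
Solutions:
 g(x) = C1 + C2*erfi(sqrt(5)*x/2)


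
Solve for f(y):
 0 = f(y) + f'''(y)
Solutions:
 f(y) = C3*exp(-y) + (C1*sin(sqrt(3)*y/2) + C2*cos(sqrt(3)*y/2))*exp(y/2)


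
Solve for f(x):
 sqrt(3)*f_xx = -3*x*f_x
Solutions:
 f(x) = C1 + C2*erf(sqrt(2)*3^(1/4)*x/2)


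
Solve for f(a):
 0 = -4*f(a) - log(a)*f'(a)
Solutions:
 f(a) = C1*exp(-4*li(a))


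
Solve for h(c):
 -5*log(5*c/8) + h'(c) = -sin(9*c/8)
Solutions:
 h(c) = C1 + 5*c*log(c) - 15*c*log(2) - 5*c + 5*c*log(5) + 8*cos(9*c/8)/9


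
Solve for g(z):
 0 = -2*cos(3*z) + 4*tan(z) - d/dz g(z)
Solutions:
 g(z) = C1 - 4*log(cos(z)) - 2*sin(3*z)/3


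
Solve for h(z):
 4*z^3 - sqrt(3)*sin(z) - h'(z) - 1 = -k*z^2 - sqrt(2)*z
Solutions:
 h(z) = C1 + k*z^3/3 + z^4 + sqrt(2)*z^2/2 - z + sqrt(3)*cos(z)


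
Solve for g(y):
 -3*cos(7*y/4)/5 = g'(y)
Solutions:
 g(y) = C1 - 12*sin(7*y/4)/35


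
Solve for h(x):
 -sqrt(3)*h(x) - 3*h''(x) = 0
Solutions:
 h(x) = C1*sin(3^(3/4)*x/3) + C2*cos(3^(3/4)*x/3)


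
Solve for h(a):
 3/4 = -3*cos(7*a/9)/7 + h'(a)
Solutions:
 h(a) = C1 + 3*a/4 + 27*sin(7*a/9)/49


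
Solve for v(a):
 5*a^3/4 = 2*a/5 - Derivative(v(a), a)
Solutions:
 v(a) = C1 - 5*a^4/16 + a^2/5


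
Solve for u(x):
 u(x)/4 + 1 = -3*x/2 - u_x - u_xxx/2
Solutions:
 u(x) = C1*exp(-6^(1/3)*x*(-(9 + sqrt(465))^(1/3) + 4*6^(1/3)/(9 + sqrt(465))^(1/3))/12)*sin(2^(1/3)*3^(1/6)*x*(2^(1/3)/(9 + sqrt(465))^(1/3) + 3^(2/3)*(9 + sqrt(465))^(1/3)/12)) + C2*exp(-6^(1/3)*x*(-(9 + sqrt(465))^(1/3) + 4*6^(1/3)/(9 + sqrt(465))^(1/3))/12)*cos(2^(1/3)*3^(1/6)*x*(2^(1/3)/(9 + sqrt(465))^(1/3) + 3^(2/3)*(9 + sqrt(465))^(1/3)/12)) + C3*exp(6^(1/3)*x*(-(9 + sqrt(465))^(1/3) + 4*6^(1/3)/(9 + sqrt(465))^(1/3))/6) - 6*x + 20


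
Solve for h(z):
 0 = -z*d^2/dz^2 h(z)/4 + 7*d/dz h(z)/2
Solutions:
 h(z) = C1 + C2*z^15


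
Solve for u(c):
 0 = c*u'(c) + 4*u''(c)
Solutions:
 u(c) = C1 + C2*erf(sqrt(2)*c/4)


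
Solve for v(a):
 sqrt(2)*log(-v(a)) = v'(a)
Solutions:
 -li(-v(a)) = C1 + sqrt(2)*a


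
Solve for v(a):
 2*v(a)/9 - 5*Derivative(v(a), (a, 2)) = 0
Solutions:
 v(a) = C1*exp(-sqrt(10)*a/15) + C2*exp(sqrt(10)*a/15)


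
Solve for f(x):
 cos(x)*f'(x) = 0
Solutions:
 f(x) = C1


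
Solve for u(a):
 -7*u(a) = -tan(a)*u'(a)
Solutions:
 u(a) = C1*sin(a)^7


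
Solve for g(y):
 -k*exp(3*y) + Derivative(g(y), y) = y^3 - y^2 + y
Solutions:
 g(y) = C1 + k*exp(3*y)/3 + y^4/4 - y^3/3 + y^2/2


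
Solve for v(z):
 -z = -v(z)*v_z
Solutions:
 v(z) = -sqrt(C1 + z^2)
 v(z) = sqrt(C1 + z^2)


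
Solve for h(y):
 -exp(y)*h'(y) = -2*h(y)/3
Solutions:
 h(y) = C1*exp(-2*exp(-y)/3)


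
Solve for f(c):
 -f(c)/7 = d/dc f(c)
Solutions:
 f(c) = C1*exp(-c/7)


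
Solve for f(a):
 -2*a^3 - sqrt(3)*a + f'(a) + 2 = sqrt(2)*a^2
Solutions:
 f(a) = C1 + a^4/2 + sqrt(2)*a^3/3 + sqrt(3)*a^2/2 - 2*a


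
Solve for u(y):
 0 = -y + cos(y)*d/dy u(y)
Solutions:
 u(y) = C1 + Integral(y/cos(y), y)


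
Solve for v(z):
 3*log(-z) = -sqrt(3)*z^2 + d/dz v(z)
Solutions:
 v(z) = C1 + sqrt(3)*z^3/3 + 3*z*log(-z) - 3*z


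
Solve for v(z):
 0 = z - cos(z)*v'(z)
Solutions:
 v(z) = C1 + Integral(z/cos(z), z)


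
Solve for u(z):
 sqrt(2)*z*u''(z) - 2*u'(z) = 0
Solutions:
 u(z) = C1 + C2*z^(1 + sqrt(2))


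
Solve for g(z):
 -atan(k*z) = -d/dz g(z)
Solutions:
 g(z) = C1 + Piecewise((z*atan(k*z) - log(k^2*z^2 + 1)/(2*k), Ne(k, 0)), (0, True))


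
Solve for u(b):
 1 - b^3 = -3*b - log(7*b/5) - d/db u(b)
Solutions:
 u(b) = C1 + b^4/4 - 3*b^2/2 - b*log(b) + b*log(5/7)


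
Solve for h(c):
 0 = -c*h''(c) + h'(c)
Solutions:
 h(c) = C1 + C2*c^2


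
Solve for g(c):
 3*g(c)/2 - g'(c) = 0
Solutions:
 g(c) = C1*exp(3*c/2)


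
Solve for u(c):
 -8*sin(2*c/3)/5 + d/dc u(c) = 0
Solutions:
 u(c) = C1 - 12*cos(2*c/3)/5


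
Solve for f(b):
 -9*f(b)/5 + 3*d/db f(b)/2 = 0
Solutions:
 f(b) = C1*exp(6*b/5)


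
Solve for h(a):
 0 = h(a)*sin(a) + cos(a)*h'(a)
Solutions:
 h(a) = C1*cos(a)


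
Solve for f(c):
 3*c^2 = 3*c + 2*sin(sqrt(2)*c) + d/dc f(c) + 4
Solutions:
 f(c) = C1 + c^3 - 3*c^2/2 - 4*c + sqrt(2)*cos(sqrt(2)*c)


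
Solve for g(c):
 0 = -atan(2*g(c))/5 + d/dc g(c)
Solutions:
 Integral(1/atan(2*_y), (_y, g(c))) = C1 + c/5


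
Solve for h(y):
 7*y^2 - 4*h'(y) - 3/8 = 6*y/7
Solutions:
 h(y) = C1 + 7*y^3/12 - 3*y^2/28 - 3*y/32


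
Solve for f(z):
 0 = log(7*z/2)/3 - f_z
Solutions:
 f(z) = C1 + z*log(z)/3 - z/3 - z*log(2)/3 + z*log(7)/3


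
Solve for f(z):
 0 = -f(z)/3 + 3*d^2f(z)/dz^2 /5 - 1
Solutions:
 f(z) = C1*exp(-sqrt(5)*z/3) + C2*exp(sqrt(5)*z/3) - 3


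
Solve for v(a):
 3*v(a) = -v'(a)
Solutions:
 v(a) = C1*exp(-3*a)


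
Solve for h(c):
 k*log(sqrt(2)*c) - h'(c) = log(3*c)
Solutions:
 h(c) = C1 + c*k*log(c) - c*k + c*k*log(2)/2 - c*log(c) - c*log(3) + c


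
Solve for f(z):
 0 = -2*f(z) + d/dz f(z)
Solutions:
 f(z) = C1*exp(2*z)


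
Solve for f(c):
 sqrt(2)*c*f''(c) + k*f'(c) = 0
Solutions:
 f(c) = C1 + c^(-sqrt(2)*re(k)/2 + 1)*(C2*sin(sqrt(2)*log(c)*Abs(im(k))/2) + C3*cos(sqrt(2)*log(c)*im(k)/2))


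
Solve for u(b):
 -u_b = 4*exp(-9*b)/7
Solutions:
 u(b) = C1 + 4*exp(-9*b)/63


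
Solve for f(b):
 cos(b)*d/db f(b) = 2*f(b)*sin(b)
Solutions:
 f(b) = C1/cos(b)^2


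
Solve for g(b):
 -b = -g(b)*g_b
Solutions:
 g(b) = -sqrt(C1 + b^2)
 g(b) = sqrt(C1 + b^2)


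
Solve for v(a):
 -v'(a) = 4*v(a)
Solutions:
 v(a) = C1*exp(-4*a)


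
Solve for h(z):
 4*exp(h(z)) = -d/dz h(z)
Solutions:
 h(z) = log(1/(C1 + 4*z))


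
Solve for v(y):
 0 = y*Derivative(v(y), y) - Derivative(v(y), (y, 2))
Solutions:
 v(y) = C1 + C2*erfi(sqrt(2)*y/2)


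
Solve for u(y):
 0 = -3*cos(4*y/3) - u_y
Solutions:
 u(y) = C1 - 9*sin(4*y/3)/4


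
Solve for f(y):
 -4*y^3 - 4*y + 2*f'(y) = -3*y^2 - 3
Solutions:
 f(y) = C1 + y^4/2 - y^3/2 + y^2 - 3*y/2


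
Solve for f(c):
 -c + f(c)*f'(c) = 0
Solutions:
 f(c) = -sqrt(C1 + c^2)
 f(c) = sqrt(C1 + c^2)


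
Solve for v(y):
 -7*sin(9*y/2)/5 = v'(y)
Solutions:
 v(y) = C1 + 14*cos(9*y/2)/45


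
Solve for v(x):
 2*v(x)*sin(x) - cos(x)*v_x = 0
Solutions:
 v(x) = C1/cos(x)^2


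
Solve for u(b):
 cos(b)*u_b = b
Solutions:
 u(b) = C1 + Integral(b/cos(b), b)


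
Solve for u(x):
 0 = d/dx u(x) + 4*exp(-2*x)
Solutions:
 u(x) = C1 + 2*exp(-2*x)


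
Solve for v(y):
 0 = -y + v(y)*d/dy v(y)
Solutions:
 v(y) = -sqrt(C1 + y^2)
 v(y) = sqrt(C1 + y^2)


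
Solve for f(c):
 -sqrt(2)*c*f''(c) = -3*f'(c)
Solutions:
 f(c) = C1 + C2*c^(1 + 3*sqrt(2)/2)


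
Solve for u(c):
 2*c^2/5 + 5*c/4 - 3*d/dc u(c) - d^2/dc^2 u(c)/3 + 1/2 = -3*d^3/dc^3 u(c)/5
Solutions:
 u(c) = C1 + C2*exp(c*(5 - sqrt(1645))/18) + C3*exp(c*(5 + sqrt(1645))/18) + 2*c^3/45 + 209*c^2/1080 + 4301*c/24300


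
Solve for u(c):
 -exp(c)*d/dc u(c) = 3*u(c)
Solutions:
 u(c) = C1*exp(3*exp(-c))


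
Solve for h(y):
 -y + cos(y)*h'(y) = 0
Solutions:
 h(y) = C1 + Integral(y/cos(y), y)


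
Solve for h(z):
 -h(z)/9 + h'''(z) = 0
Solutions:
 h(z) = C3*exp(3^(1/3)*z/3) + (C1*sin(3^(5/6)*z/6) + C2*cos(3^(5/6)*z/6))*exp(-3^(1/3)*z/6)


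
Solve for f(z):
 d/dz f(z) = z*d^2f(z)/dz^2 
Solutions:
 f(z) = C1 + C2*z^2


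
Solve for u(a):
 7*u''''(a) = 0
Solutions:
 u(a) = C1 + C2*a + C3*a^2 + C4*a^3


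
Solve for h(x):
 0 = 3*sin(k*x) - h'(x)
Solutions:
 h(x) = C1 - 3*cos(k*x)/k


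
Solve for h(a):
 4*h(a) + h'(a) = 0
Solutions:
 h(a) = C1*exp(-4*a)


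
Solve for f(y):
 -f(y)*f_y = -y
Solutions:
 f(y) = -sqrt(C1 + y^2)
 f(y) = sqrt(C1 + y^2)


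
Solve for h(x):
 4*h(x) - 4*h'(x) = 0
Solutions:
 h(x) = C1*exp(x)


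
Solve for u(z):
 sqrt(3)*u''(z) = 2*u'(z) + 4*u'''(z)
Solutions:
 u(z) = C1 + (C2*sin(sqrt(29)*z/8) + C3*cos(sqrt(29)*z/8))*exp(sqrt(3)*z/8)


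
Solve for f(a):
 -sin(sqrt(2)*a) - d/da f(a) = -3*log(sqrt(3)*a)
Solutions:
 f(a) = C1 + 3*a*log(a) - 3*a + 3*a*log(3)/2 + sqrt(2)*cos(sqrt(2)*a)/2


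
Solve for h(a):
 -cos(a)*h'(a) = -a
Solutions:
 h(a) = C1 + Integral(a/cos(a), a)


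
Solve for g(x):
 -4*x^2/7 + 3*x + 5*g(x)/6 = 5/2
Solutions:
 g(x) = 24*x^2/35 - 18*x/5 + 3


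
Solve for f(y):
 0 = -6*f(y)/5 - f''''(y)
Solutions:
 f(y) = (C1*sin(10^(3/4)*3^(1/4)*y/10) + C2*cos(10^(3/4)*3^(1/4)*y/10))*exp(-10^(3/4)*3^(1/4)*y/10) + (C3*sin(10^(3/4)*3^(1/4)*y/10) + C4*cos(10^(3/4)*3^(1/4)*y/10))*exp(10^(3/4)*3^(1/4)*y/10)


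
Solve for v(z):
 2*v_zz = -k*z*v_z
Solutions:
 v(z) = Piecewise((-sqrt(pi)*C1*erf(sqrt(k)*z/2)/sqrt(k) - C2, (k > 0) | (k < 0)), (-C1*z - C2, True))


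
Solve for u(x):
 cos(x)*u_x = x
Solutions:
 u(x) = C1 + Integral(x/cos(x), x)


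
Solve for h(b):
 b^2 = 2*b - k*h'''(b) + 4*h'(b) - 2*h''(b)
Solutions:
 h(b) = C1 + C2*exp(b*(sqrt(4*k + 1) - 1)/k) + C3*exp(-b*(sqrt(4*k + 1) + 1)/k) + b^3/12 - b^2/8 + b*k/8 - b/8


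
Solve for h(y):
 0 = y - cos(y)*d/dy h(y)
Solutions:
 h(y) = C1 + Integral(y/cos(y), y)


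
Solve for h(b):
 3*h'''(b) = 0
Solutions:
 h(b) = C1 + C2*b + C3*b^2


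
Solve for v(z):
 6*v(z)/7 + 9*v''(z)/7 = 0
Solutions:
 v(z) = C1*sin(sqrt(6)*z/3) + C2*cos(sqrt(6)*z/3)


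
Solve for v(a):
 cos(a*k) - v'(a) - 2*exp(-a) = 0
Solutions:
 v(a) = C1 + 2*exp(-a) + sin(a*k)/k


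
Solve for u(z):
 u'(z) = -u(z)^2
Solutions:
 u(z) = 1/(C1 + z)


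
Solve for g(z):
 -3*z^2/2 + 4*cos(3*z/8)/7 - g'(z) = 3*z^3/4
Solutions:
 g(z) = C1 - 3*z^4/16 - z^3/2 + 32*sin(3*z/8)/21


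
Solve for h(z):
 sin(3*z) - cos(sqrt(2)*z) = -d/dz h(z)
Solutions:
 h(z) = C1 + sqrt(2)*sin(sqrt(2)*z)/2 + cos(3*z)/3


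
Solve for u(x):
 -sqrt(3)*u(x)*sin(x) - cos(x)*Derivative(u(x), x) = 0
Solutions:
 u(x) = C1*cos(x)^(sqrt(3))


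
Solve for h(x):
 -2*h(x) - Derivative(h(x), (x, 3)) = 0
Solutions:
 h(x) = C3*exp(-2^(1/3)*x) + (C1*sin(2^(1/3)*sqrt(3)*x/2) + C2*cos(2^(1/3)*sqrt(3)*x/2))*exp(2^(1/3)*x/2)


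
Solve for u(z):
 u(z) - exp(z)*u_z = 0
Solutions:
 u(z) = C1*exp(-exp(-z))


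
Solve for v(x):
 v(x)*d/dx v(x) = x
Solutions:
 v(x) = -sqrt(C1 + x^2)
 v(x) = sqrt(C1 + x^2)


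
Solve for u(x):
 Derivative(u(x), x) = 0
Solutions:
 u(x) = C1


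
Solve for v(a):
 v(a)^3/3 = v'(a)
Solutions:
 v(a) = -sqrt(6)*sqrt(-1/(C1 + a))/2
 v(a) = sqrt(6)*sqrt(-1/(C1 + a))/2


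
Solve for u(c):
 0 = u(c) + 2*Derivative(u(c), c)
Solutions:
 u(c) = C1*exp(-c/2)


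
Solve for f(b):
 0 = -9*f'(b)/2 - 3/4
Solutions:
 f(b) = C1 - b/6


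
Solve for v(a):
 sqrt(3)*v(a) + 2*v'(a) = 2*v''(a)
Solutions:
 v(a) = C1*exp(a*(1 - sqrt(1 + 2*sqrt(3)))/2) + C2*exp(a*(1 + sqrt(1 + 2*sqrt(3)))/2)


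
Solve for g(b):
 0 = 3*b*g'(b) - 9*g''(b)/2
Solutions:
 g(b) = C1 + C2*erfi(sqrt(3)*b/3)


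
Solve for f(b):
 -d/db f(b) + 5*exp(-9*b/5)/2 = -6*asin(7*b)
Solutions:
 f(b) = C1 + 6*b*asin(7*b) + 6*sqrt(1 - 49*b^2)/7 - 25*exp(-9*b/5)/18


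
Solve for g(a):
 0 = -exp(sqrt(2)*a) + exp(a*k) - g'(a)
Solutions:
 g(a) = C1 - sqrt(2)*exp(sqrt(2)*a)/2 + exp(a*k)/k


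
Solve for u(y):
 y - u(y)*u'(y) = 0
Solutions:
 u(y) = -sqrt(C1 + y^2)
 u(y) = sqrt(C1 + y^2)


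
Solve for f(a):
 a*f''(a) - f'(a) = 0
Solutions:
 f(a) = C1 + C2*a^2


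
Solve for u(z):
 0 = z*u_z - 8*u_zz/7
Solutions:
 u(z) = C1 + C2*erfi(sqrt(7)*z/4)


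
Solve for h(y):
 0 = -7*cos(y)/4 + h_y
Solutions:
 h(y) = C1 + 7*sin(y)/4


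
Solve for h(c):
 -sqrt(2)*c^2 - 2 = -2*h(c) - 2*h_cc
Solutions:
 h(c) = C1*sin(c) + C2*cos(c) + sqrt(2)*c^2/2 - sqrt(2) + 1


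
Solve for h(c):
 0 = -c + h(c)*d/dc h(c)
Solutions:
 h(c) = -sqrt(C1 + c^2)
 h(c) = sqrt(C1 + c^2)


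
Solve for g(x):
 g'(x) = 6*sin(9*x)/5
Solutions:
 g(x) = C1 - 2*cos(9*x)/15


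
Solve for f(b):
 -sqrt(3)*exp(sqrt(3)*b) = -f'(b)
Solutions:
 f(b) = C1 + exp(sqrt(3)*b)


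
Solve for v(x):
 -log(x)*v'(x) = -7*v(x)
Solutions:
 v(x) = C1*exp(7*li(x))


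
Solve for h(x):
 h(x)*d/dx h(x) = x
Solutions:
 h(x) = -sqrt(C1 + x^2)
 h(x) = sqrt(C1 + x^2)


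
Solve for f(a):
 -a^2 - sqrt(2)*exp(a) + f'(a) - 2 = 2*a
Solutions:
 f(a) = C1 + a^3/3 + a^2 + 2*a + sqrt(2)*exp(a)


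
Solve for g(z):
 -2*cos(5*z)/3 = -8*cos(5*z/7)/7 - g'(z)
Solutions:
 g(z) = C1 - 8*sin(5*z/7)/5 + 2*sin(5*z)/15


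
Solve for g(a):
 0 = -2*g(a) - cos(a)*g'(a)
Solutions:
 g(a) = C1*(sin(a) - 1)/(sin(a) + 1)


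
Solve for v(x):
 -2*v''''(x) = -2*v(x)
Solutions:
 v(x) = C1*exp(-x) + C2*exp(x) + C3*sin(x) + C4*cos(x)


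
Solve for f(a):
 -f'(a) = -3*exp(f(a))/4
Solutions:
 f(a) = log(-1/(C1 + 3*a)) + 2*log(2)


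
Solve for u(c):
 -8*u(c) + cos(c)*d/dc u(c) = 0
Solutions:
 u(c) = C1*(sin(c)^4 + 4*sin(c)^3 + 6*sin(c)^2 + 4*sin(c) + 1)/(sin(c)^4 - 4*sin(c)^3 + 6*sin(c)^2 - 4*sin(c) + 1)


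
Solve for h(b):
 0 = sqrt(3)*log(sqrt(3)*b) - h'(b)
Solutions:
 h(b) = C1 + sqrt(3)*b*log(b) - sqrt(3)*b + sqrt(3)*b*log(3)/2


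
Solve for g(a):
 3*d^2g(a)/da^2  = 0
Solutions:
 g(a) = C1 + C2*a


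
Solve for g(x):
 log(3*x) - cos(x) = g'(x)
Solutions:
 g(x) = C1 + x*log(x) - x + x*log(3) - sin(x)


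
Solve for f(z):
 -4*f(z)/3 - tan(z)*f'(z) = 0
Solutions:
 f(z) = C1/sin(z)^(4/3)


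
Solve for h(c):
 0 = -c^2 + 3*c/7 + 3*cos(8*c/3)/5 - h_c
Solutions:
 h(c) = C1 - c^3/3 + 3*c^2/14 + 9*sin(8*c/3)/40


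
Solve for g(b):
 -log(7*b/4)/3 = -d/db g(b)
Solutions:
 g(b) = C1 + b*log(b)/3 - 2*b*log(2)/3 - b/3 + b*log(7)/3


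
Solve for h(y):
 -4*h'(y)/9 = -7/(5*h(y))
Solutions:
 h(y) = -sqrt(C1 + 630*y)/10
 h(y) = sqrt(C1 + 630*y)/10


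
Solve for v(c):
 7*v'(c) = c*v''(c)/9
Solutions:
 v(c) = C1 + C2*c^64


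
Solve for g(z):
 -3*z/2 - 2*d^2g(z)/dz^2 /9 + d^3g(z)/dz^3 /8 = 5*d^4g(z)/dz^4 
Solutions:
 g(z) = C1 + C2*z - 9*z^3/8 - 243*z^2/128 + (C3*sin(sqrt(2551)*z/240) + C4*cos(sqrt(2551)*z/240))*exp(z/80)


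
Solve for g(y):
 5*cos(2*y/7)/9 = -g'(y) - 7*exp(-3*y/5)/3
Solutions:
 g(y) = C1 - 35*sin(2*y/7)/18 + 35*exp(-3*y/5)/9


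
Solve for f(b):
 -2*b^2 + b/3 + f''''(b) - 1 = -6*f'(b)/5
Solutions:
 f(b) = C1 + C4*exp(-5^(2/3)*6^(1/3)*b/5) + 5*b^3/9 - 5*b^2/36 + 5*b/6 + (C2*sin(2^(1/3)*3^(5/6)*5^(2/3)*b/10) + C3*cos(2^(1/3)*3^(5/6)*5^(2/3)*b/10))*exp(5^(2/3)*6^(1/3)*b/10)


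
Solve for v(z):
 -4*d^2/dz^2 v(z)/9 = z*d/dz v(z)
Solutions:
 v(z) = C1 + C2*erf(3*sqrt(2)*z/4)


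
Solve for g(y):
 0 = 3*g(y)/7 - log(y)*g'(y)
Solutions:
 g(y) = C1*exp(3*li(y)/7)


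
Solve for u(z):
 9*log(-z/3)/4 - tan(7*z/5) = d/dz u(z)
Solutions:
 u(z) = C1 + 9*z*log(-z)/4 - 9*z*log(3)/4 - 9*z/4 + 5*log(cos(7*z/5))/7


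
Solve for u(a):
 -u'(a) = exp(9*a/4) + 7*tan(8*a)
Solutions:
 u(a) = C1 - 4*exp(9*a/4)/9 + 7*log(cos(8*a))/8


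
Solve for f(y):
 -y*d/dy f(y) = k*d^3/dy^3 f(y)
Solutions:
 f(y) = C1 + Integral(C2*airyai(y*(-1/k)^(1/3)) + C3*airybi(y*(-1/k)^(1/3)), y)


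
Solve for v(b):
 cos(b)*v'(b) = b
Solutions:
 v(b) = C1 + Integral(b/cos(b), b)


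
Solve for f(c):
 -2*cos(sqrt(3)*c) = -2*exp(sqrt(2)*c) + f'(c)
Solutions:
 f(c) = C1 + sqrt(2)*exp(sqrt(2)*c) - 2*sqrt(3)*sin(sqrt(3)*c)/3


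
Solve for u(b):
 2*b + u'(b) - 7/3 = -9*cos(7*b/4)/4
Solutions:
 u(b) = C1 - b^2 + 7*b/3 - 9*sin(7*b/4)/7


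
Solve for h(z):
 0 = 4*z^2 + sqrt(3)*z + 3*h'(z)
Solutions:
 h(z) = C1 - 4*z^3/9 - sqrt(3)*z^2/6


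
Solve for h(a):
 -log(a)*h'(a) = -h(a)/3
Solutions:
 h(a) = C1*exp(li(a)/3)


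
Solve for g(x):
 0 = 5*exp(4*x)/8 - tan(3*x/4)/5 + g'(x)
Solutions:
 g(x) = C1 - 5*exp(4*x)/32 - 4*log(cos(3*x/4))/15


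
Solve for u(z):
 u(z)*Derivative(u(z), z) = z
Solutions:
 u(z) = -sqrt(C1 + z^2)
 u(z) = sqrt(C1 + z^2)


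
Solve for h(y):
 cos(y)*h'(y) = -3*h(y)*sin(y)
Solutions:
 h(y) = C1*cos(y)^3


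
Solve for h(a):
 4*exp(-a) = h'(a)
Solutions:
 h(a) = C1 - 4*exp(-a)


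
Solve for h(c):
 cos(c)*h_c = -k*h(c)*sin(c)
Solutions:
 h(c) = C1*exp(k*log(cos(c)))


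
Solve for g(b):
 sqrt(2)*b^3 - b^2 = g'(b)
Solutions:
 g(b) = C1 + sqrt(2)*b^4/4 - b^3/3


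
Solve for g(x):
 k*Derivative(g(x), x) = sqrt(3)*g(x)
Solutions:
 g(x) = C1*exp(sqrt(3)*x/k)


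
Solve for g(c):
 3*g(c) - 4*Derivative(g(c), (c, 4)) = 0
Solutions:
 g(c) = C1*exp(-sqrt(2)*3^(1/4)*c/2) + C2*exp(sqrt(2)*3^(1/4)*c/2) + C3*sin(sqrt(2)*3^(1/4)*c/2) + C4*cos(sqrt(2)*3^(1/4)*c/2)


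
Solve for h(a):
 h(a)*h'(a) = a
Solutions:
 h(a) = -sqrt(C1 + a^2)
 h(a) = sqrt(C1 + a^2)


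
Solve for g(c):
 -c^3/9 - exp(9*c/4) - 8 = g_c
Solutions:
 g(c) = C1 - c^4/36 - 8*c - 4*exp(9*c/4)/9


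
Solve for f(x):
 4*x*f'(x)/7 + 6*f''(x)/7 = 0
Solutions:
 f(x) = C1 + C2*erf(sqrt(3)*x/3)


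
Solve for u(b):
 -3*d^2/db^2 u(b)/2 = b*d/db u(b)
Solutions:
 u(b) = C1 + C2*erf(sqrt(3)*b/3)


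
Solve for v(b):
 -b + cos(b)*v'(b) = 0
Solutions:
 v(b) = C1 + Integral(b/cos(b), b)


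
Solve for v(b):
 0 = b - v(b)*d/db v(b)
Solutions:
 v(b) = -sqrt(C1 + b^2)
 v(b) = sqrt(C1 + b^2)


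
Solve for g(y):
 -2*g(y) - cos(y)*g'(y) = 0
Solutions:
 g(y) = C1*(sin(y) - 1)/(sin(y) + 1)


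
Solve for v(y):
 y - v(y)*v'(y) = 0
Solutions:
 v(y) = -sqrt(C1 + y^2)
 v(y) = sqrt(C1 + y^2)


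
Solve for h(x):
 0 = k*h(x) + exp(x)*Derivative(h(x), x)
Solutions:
 h(x) = C1*exp(k*exp(-x))


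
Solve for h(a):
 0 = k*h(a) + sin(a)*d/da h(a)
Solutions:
 h(a) = C1*exp(k*(-log(cos(a) - 1) + log(cos(a) + 1))/2)


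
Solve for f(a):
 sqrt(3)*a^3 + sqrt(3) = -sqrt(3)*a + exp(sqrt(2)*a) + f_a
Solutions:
 f(a) = C1 + sqrt(3)*a^4/4 + sqrt(3)*a^2/2 + sqrt(3)*a - sqrt(2)*exp(sqrt(2)*a)/2


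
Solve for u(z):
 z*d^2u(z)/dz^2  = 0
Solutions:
 u(z) = C1 + C2*z


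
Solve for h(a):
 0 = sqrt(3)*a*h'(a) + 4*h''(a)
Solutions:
 h(a) = C1 + C2*erf(sqrt(2)*3^(1/4)*a/4)


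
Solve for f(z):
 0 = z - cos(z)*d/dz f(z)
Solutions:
 f(z) = C1 + Integral(z/cos(z), z)


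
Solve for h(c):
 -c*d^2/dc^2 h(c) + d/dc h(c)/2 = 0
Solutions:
 h(c) = C1 + C2*c^(3/2)


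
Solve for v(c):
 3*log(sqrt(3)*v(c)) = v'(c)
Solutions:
 -2*Integral(1/(2*log(_y) + log(3)), (_y, v(c)))/3 = C1 - c


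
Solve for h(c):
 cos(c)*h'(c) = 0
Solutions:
 h(c) = C1


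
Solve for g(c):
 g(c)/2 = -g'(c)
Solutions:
 g(c) = C1*exp(-c/2)


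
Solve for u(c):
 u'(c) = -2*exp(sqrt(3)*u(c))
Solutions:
 u(c) = sqrt(3)*(2*log(1/(C1 + 2*c)) - log(3))/6


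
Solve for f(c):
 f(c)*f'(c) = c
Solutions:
 f(c) = -sqrt(C1 + c^2)
 f(c) = sqrt(C1 + c^2)


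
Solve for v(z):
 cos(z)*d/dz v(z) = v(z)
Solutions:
 v(z) = C1*sqrt(sin(z) + 1)/sqrt(sin(z) - 1)


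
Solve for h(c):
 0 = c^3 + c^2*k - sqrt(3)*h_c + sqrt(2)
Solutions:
 h(c) = C1 + sqrt(3)*c^4/12 + sqrt(3)*c^3*k/9 + sqrt(6)*c/3


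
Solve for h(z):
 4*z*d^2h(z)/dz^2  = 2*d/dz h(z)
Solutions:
 h(z) = C1 + C2*z^(3/2)


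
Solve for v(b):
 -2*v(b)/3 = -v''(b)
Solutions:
 v(b) = C1*exp(-sqrt(6)*b/3) + C2*exp(sqrt(6)*b/3)


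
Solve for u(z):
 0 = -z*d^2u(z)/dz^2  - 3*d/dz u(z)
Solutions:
 u(z) = C1 + C2/z^2


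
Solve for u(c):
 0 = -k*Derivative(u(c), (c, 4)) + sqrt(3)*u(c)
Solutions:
 u(c) = C1*exp(-3^(1/8)*c*(1/k)^(1/4)) + C2*exp(3^(1/8)*c*(1/k)^(1/4)) + C3*exp(-3^(1/8)*I*c*(1/k)^(1/4)) + C4*exp(3^(1/8)*I*c*(1/k)^(1/4))


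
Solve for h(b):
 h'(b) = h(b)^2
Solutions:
 h(b) = -1/(C1 + b)


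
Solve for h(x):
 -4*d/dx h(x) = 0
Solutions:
 h(x) = C1


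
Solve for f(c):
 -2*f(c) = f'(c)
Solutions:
 f(c) = C1*exp(-2*c)


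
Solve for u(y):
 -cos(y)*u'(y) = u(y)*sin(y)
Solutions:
 u(y) = C1*cos(y)


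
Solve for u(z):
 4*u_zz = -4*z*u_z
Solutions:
 u(z) = C1 + C2*erf(sqrt(2)*z/2)


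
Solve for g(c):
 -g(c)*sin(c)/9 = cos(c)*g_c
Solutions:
 g(c) = C1*cos(c)^(1/9)


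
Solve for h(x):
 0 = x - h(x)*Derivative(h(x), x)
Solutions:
 h(x) = -sqrt(C1 + x^2)
 h(x) = sqrt(C1 + x^2)


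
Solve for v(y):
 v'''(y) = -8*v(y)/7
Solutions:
 v(y) = C3*exp(-2*7^(2/3)*y/7) + (C1*sin(sqrt(3)*7^(2/3)*y/7) + C2*cos(sqrt(3)*7^(2/3)*y/7))*exp(7^(2/3)*y/7)


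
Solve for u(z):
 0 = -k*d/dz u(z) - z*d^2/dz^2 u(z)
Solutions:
 u(z) = C1 + z^(1 - re(k))*(C2*sin(log(z)*Abs(im(k))) + C3*cos(log(z)*im(k)))


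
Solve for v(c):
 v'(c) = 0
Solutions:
 v(c) = C1


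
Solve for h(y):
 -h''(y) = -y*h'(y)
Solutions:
 h(y) = C1 + C2*erfi(sqrt(2)*y/2)


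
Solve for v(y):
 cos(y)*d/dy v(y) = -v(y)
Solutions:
 v(y) = C1*sqrt(sin(y) - 1)/sqrt(sin(y) + 1)


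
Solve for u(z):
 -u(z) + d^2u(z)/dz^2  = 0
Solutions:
 u(z) = C1*exp(-z) + C2*exp(z)


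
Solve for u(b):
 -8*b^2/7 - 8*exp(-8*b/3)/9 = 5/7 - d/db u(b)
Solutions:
 u(b) = C1 + 8*b^3/21 + 5*b/7 - exp(-8*b/3)/3


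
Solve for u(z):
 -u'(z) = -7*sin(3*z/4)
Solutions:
 u(z) = C1 - 28*cos(3*z/4)/3


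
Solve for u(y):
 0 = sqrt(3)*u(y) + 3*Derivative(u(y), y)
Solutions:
 u(y) = C1*exp(-sqrt(3)*y/3)


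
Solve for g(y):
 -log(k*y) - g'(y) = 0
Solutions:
 g(y) = C1 - y*log(k*y) + y


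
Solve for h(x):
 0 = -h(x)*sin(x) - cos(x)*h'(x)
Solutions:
 h(x) = C1*cos(x)


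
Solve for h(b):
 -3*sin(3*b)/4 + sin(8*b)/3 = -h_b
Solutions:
 h(b) = C1 - cos(3*b)/4 + cos(8*b)/24


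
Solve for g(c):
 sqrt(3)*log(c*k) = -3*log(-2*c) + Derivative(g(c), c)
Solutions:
 g(c) = C1 + c*(sqrt(3)*log(-k) - 3 - sqrt(3) + 3*log(2)) + c*(sqrt(3) + 3)*log(-c)


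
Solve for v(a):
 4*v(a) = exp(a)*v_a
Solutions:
 v(a) = C1*exp(-4*exp(-a))


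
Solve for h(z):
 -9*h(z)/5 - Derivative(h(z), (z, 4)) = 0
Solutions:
 h(z) = (C1*sin(5^(3/4)*sqrt(6)*z/10) + C2*cos(5^(3/4)*sqrt(6)*z/10))*exp(-5^(3/4)*sqrt(6)*z/10) + (C3*sin(5^(3/4)*sqrt(6)*z/10) + C4*cos(5^(3/4)*sqrt(6)*z/10))*exp(5^(3/4)*sqrt(6)*z/10)


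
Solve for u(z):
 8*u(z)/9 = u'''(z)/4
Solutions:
 u(z) = C3*exp(2*2^(2/3)*3^(1/3)*z/3) + (C1*sin(2^(2/3)*3^(5/6)*z/3) + C2*cos(2^(2/3)*3^(5/6)*z/3))*exp(-2^(2/3)*3^(1/3)*z/3)
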